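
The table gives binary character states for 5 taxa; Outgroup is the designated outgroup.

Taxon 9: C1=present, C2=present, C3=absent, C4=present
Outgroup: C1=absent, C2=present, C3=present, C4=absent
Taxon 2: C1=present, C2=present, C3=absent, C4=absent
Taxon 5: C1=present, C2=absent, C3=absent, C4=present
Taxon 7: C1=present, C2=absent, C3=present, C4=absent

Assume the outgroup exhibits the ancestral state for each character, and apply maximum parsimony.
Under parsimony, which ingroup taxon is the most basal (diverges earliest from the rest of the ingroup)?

Taxon 7

Character polarity is set by the outgroup: the derived state is whichever differs from the outgroup's state, so for C2, C3 the derived state is 'absent', and for the remaining characters it is 'present'.
C1 (derived state 'present') is shared by all ingroup taxa — unites the whole ingroup.
C2 (state 'absent') occurs in Taxon 5 and Taxon 7 but conflicts with the nesting implied by the other characters — most parsimoniously interpreted as homoplasy.
Only Taxon 2, Taxon 5, and Taxon 9 show the derived state 'absent' for C3, supporting them as a clade.
C4: derived state 'present' in Taxon 5 and Taxon 9 only — synapomorphy for {Taxon 5, Taxon 9}.
Most parsimonious ingroup topology: ((Taxon 2,(Taxon 9,Taxon 5)),Taxon 7).
Taxon 7 is sister to the clade containing all other ingroup taxa, so it is the earliest-diverging (most basal) ingroup lineage.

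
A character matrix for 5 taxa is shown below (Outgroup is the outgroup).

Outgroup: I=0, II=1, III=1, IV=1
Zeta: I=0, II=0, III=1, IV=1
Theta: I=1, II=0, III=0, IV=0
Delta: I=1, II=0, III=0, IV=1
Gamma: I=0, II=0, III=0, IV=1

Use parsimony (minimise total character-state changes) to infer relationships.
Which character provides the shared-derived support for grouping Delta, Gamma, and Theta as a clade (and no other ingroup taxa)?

III

Character polarity is set by the outgroup: the derived state is whichever differs from the outgroup's state, so for II, III, IV the derived state is '0', and for the remaining characters it is '1'.
I (derived state '1') is shared by Delta and Theta — a synapomorphy uniting that clade.
II (derived state '0') is shared by all ingroup taxa — unites the whole ingroup.
III: derived state '0' in Delta, Gamma, and Theta only — synapomorphy for {Delta, Gamma, Theta}.
IV: derived state '0' in Theta only — an autapomorphy, so it tells us nothing about relationships among taxa.
Most parsimonious ingroup topology: (Zeta,((Theta,Delta),Gamma)).
The clade {Delta, Gamma, Theta} is supported by III: its derived state '0' occurs in exactly those taxa and in no other taxon (including the outgroup).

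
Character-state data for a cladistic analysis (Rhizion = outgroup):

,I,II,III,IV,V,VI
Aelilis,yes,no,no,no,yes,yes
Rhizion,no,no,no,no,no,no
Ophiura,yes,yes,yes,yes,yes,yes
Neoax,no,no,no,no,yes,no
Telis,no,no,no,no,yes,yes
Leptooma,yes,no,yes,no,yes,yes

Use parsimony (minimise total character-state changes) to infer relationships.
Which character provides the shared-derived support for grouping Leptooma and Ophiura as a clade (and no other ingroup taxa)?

The outgroup has state 'no' for every character, so 'yes' is the derived state throughout.
I (derived state 'yes') is shared by Aelilis, Leptooma, and Ophiura — a synapomorphy uniting that clade.
II (derived state 'yes') is unique to Ophiura (autapomorphy; uninformative for grouping).
III (derived state 'yes') is shared by Leptooma and Ophiura — a synapomorphy uniting that clade.
IV: derived state 'yes' in Ophiura only — an autapomorphy, so it tells us nothing about relationships among taxa.
All ingroup taxa share the derived state 'yes' for V; it defines the ingroup but does not resolve relationships within it.
VI (derived state 'yes') is shared by Aelilis, Leptooma, Ophiura, and Telis — a synapomorphy uniting that clade.
Most parsimonious ingroup topology: ((((Leptooma,Ophiura),Aelilis),Telis),Neoax).
The clade {Leptooma, Ophiura} is supported by III: its derived state 'yes' occurs in exactly those taxa and in no other taxon (including the outgroup).

III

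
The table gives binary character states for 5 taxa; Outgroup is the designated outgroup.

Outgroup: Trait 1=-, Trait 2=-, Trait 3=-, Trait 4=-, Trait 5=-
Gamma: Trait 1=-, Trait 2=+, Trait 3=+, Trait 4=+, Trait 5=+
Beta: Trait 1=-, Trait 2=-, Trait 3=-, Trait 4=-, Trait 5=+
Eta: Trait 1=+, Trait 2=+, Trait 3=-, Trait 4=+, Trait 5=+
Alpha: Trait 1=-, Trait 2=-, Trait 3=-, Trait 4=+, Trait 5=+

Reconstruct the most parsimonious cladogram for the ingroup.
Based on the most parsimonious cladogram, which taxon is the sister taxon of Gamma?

Eta

The outgroup has state '-' for every character, so '+' is the derived state throughout.
Trait 1: derived state '+' in Eta only — an autapomorphy, so it tells us nothing about relationships among taxa.
Trait 2: derived state '+' in Eta and Gamma only — synapomorphy for {Eta, Gamma}.
Trait 3: derived state '+' in Gamma only — an autapomorphy, so it tells us nothing about relationships among taxa.
Only Alpha, Eta, and Gamma show the derived state '+' for Trait 4, supporting them as a clade.
All ingroup taxa share the derived state '+' for Trait 5; it defines the ingroup but does not resolve relationships within it.
Most parsimonious ingroup topology: ((Alpha,(Gamma,Eta)),Beta).
Gamma and Eta form a cherry on this tree, so they are sister taxa.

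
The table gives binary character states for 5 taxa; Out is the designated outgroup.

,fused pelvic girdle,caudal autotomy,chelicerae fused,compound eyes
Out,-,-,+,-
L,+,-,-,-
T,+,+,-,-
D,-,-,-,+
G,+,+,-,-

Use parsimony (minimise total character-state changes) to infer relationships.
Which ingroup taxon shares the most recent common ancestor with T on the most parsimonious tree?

G

Character polarity is set by the outgroup: the derived state is whichever differs from the outgroup's state, so for chelicerae fused the derived state is '-', and for the remaining characters it is '+'.
fused pelvic girdle: derived state '+' in G, L, and T only — synapomorphy for {G, L, T}.
caudal autotomy: derived state '+' in G and T only — synapomorphy for {G, T}.
chelicerae fused (derived state '-') is shared by all ingroup taxa — unites the whole ingroup.
compound eyes (derived state '+') is unique to D (autapomorphy; uninformative for grouping).
Most parsimonious ingroup topology: ((L,(T,G)),D).
T and G form a cherry on this tree, so they are sister taxa.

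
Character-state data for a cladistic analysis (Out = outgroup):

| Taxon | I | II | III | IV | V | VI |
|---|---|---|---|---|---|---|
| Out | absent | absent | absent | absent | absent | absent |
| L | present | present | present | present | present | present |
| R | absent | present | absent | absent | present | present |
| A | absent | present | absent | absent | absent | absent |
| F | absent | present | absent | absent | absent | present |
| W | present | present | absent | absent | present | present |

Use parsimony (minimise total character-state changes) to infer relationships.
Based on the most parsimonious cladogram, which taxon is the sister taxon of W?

L

The outgroup has state 'absent' for every character, so 'present' is the derived state throughout.
Only L and W show the derived state 'present' for I, supporting them as a clade.
All ingroup taxa share the derived state 'present' for II; it defines the ingroup but does not resolve relationships within it.
III (derived state 'present') is unique to L (autapomorphy; uninformative for grouping).
IV: derived state 'present' in L only — an autapomorphy, so it tells us nothing about relationships among taxa.
V (derived state 'present') is shared by L, R, and W — a synapomorphy uniting that clade.
VI (derived state 'present') is shared by F, L, R, and W — a synapomorphy uniting that clade.
Most parsimonious ingroup topology: ((((L,W),R),F),A).
W and L form a cherry on this tree, so they are sister taxa.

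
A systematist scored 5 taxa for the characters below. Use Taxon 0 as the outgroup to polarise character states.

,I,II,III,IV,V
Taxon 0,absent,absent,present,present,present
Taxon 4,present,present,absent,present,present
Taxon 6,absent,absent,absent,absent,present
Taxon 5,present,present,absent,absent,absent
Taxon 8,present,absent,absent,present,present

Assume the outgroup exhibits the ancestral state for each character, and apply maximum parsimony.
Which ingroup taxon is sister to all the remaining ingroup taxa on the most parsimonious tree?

Character polarity is set by the outgroup: the derived state is whichever differs from the outgroup's state, so for III, IV, V the derived state is 'absent', and for the remaining characters it is 'present'.
Only Taxon 4, Taxon 5, and Taxon 8 show the derived state 'present' for I, supporting them as a clade.
II (derived state 'present') is shared by Taxon 4 and Taxon 5 — a synapomorphy uniting that clade.
All ingroup taxa share the derived state 'absent' for III; it defines the ingroup but does not resolve relationships within it.
IV groups Taxon 5 and Taxon 6, which is incompatible with the clades supported by the remaining characters; treating it as convergent (homoplasy) costs fewer steps than any alternative tree.
V: derived state 'absent' in Taxon 5 only — an autapomorphy, so it tells us nothing about relationships among taxa.
Most parsimonious ingroup topology: (((Taxon 4,Taxon 5),Taxon 8),Taxon 6).
Taxon 6 is sister to the clade containing all other ingroup taxa, so it is the earliest-diverging (most basal) ingroup lineage.

Taxon 6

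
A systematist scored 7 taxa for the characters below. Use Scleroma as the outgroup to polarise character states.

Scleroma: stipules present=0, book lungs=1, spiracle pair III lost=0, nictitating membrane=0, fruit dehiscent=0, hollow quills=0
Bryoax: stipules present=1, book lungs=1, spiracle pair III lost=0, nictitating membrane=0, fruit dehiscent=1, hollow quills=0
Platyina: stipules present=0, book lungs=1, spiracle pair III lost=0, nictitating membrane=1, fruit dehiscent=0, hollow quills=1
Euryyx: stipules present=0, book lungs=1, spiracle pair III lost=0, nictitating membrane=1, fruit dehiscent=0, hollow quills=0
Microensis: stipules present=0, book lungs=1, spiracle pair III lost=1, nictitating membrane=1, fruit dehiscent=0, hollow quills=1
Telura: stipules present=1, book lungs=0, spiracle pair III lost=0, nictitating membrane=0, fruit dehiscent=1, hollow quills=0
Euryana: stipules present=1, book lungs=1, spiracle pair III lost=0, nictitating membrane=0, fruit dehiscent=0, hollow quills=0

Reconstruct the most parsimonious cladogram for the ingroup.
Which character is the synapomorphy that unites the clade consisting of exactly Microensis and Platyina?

Character polarity is set by the outgroup: the derived state is whichever differs from the outgroup's state, so for book lungs the derived state is '0', and for the remaining characters it is '1'.
Only Bryoax, Euryana, and Telura show the derived state '1' for stipules present, supporting them as a clade.
book lungs: derived state '0' in Telura only — an autapomorphy, so it tells us nothing about relationships among taxa.
spiracle pair III lost (derived state '1') is unique to Microensis (autapomorphy; uninformative for grouping).
Only Euryyx, Microensis, and Platyina show the derived state '1' for nictitating membrane, supporting them as a clade.
Only Bryoax and Telura show the derived state '1' for fruit dehiscent, supporting them as a clade.
hollow quills (derived state '1') is shared by Microensis and Platyina — a synapomorphy uniting that clade.
Most parsimonious ingroup topology: (((Bryoax,Telura),Euryana),((Platyina,Microensis),Euryyx)).
The clade {Microensis, Platyina} is supported by hollow quills: its derived state '1' occurs in exactly those taxa and in no other taxon (including the outgroup).

hollow quills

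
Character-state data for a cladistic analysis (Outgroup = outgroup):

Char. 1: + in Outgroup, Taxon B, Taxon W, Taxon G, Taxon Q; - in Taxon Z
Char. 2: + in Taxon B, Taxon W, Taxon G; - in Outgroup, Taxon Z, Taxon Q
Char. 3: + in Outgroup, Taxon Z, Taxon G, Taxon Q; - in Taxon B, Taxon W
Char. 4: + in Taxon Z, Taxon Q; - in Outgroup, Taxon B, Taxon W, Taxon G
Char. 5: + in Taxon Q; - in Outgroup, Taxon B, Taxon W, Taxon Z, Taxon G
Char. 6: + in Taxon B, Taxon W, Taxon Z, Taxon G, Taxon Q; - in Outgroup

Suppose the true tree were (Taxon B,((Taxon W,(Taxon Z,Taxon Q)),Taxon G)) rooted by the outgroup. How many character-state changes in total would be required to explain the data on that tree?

8

Map each character onto (Taxon B,((Taxon W,(Taxon Z,Taxon Q)),Taxon G)) (rooted by Outgroup) and count the minimum state changes it requires (Fitch parsimony):
Char. 1: 1; Char. 2: 2; Char. 3: 2; Char. 4: 1; Char. 5: 1; Char. 6: 1.
Total tree length = 8.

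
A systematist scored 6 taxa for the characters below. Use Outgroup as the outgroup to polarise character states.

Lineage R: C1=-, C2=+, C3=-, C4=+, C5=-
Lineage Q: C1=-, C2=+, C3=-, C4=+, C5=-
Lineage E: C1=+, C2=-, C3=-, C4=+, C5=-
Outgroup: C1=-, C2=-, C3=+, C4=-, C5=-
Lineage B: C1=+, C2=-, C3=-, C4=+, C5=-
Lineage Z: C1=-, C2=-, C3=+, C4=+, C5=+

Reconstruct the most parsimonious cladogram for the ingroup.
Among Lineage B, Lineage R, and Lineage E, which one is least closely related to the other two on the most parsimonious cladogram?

Lineage R

Character polarity is set by the outgroup: the derived state is whichever differs from the outgroup's state, so for C3 the derived state is '-', and for the remaining characters it is '+'.
C1: derived state '+' in Lineage B and Lineage E only — synapomorphy for {Lineage B, Lineage E}.
C2: derived state '+' in Lineage Q and Lineage R only — synapomorphy for {Lineage Q, Lineage R}.
Only Lineage B, Lineage E, Lineage Q, and Lineage R show the derived state '-' for C3, supporting them as a clade.
All ingroup taxa share the derived state '+' for C4; it defines the ingroup but does not resolve relationships within it.
C5: derived state '+' in Lineage Z only — an autapomorphy, so it tells us nothing about relationships among taxa.
Most parsimonious ingroup topology: (((Lineage B,Lineage E),(Lineage Q,Lineage R)),Lineage Z).
Lineage B and Lineage E share a more recent common ancestor with each other than either does with Lineage R, so Lineage R is the least closely related of the three.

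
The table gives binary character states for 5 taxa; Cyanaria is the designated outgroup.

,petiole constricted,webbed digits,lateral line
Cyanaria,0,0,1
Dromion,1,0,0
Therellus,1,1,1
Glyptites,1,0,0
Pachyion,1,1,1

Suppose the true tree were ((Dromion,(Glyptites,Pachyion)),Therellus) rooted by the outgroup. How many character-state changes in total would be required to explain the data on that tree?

Map each character onto ((Dromion,(Glyptites,Pachyion)),Therellus) (rooted by Cyanaria) and count the minimum state changes it requires (Fitch parsimony):
petiole constricted: 1; webbed digits: 2; lateral line: 2.
Total tree length = 5.

5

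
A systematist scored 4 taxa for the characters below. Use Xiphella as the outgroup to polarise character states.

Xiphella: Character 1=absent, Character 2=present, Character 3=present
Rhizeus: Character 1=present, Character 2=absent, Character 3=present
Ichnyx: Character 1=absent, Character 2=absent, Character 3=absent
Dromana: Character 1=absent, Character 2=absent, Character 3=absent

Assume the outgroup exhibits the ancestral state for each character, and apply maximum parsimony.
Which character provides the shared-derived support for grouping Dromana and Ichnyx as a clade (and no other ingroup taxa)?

Character polarity is set by the outgroup: the derived state is whichever differs from the outgroup's state, so for Character 2, Character 3 the derived state is 'absent', and for the remaining characters it is 'present'.
Character 1 (derived state 'present') is unique to Rhizeus (autapomorphy; uninformative for grouping).
All ingroup taxa share the derived state 'absent' for Character 2; it defines the ingroup but does not resolve relationships within it.
Character 3 (derived state 'absent') is shared by Dromana and Ichnyx — a synapomorphy uniting that clade.
Most parsimonious ingroup topology: (Rhizeus,(Ichnyx,Dromana)).
The clade {Dromana, Ichnyx} is supported by Character 3: its derived state 'absent' occurs in exactly those taxa and in no other taxon (including the outgroup).

Character 3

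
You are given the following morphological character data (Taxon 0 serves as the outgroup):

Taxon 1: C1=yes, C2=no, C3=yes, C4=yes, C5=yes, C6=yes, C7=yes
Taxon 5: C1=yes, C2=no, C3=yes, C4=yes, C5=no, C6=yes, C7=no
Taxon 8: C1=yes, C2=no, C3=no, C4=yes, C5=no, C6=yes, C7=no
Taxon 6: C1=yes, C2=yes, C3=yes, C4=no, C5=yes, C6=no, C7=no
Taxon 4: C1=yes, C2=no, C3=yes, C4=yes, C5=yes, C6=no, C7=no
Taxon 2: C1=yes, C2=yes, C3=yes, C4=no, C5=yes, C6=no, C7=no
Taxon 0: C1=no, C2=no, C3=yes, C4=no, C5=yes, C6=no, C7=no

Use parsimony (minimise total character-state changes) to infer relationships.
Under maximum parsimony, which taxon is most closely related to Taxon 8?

Character polarity is set by the outgroup: the derived state is whichever differs from the outgroup's state, so for C3, C5 the derived state is 'no', and for the remaining characters it is 'yes'.
All ingroup taxa share the derived state 'yes' for C1; it defines the ingroup but does not resolve relationships within it.
Only Taxon 2 and Taxon 6 show the derived state 'yes' for C2, supporting them as a clade.
C3 (derived state 'no') is unique to Taxon 8 (autapomorphy; uninformative for grouping).
Only Taxon 1, Taxon 4, Taxon 5, and Taxon 8 show the derived state 'yes' for C4, supporting them as a clade.
Only Taxon 5 and Taxon 8 show the derived state 'no' for C5, supporting them as a clade.
C6 (derived state 'yes') is shared by Taxon 1, Taxon 5, and Taxon 8 — a synapomorphy uniting that clade.
C7: derived state 'yes' in Taxon 1 only — an autapomorphy, so it tells us nothing about relationships among taxa.
Most parsimonious ingroup topology: ((((Taxon 8,Taxon 5),Taxon 1),Taxon 4),(Taxon 6,Taxon 2)).
Taxon 8 and Taxon 5 form a cherry on this tree, so they are sister taxa.

Taxon 5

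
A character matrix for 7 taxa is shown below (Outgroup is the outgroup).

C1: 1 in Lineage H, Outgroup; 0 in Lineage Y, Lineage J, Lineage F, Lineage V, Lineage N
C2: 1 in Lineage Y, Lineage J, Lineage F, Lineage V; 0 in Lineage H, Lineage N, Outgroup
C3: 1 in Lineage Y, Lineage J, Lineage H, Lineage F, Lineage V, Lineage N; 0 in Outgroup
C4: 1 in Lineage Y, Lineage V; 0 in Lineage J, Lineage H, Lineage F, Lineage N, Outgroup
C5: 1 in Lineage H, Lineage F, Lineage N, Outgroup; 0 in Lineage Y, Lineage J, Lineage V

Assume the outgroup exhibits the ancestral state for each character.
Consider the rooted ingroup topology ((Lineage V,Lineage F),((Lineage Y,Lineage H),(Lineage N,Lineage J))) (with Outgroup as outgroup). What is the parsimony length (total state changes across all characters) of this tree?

Map each character onto ((Lineage V,Lineage F),((Lineage Y,Lineage H),(Lineage N,Lineage J))) (rooted by Outgroup) and count the minimum state changes it requires (Fitch parsimony):
C1: 2; C2: 3; C3: 1; C4: 2; C5: 3.
Total tree length = 11.

11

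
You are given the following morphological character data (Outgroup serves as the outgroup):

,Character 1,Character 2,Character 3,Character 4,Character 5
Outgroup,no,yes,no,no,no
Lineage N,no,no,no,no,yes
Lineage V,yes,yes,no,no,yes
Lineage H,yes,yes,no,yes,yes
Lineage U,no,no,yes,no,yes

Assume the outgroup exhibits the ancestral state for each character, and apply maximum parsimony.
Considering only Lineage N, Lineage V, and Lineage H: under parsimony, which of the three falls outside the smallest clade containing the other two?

Lineage N

Character polarity is set by the outgroup: the derived state is whichever differs from the outgroup's state, so for Character 2 the derived state is 'no', and for the remaining characters it is 'yes'.
Character 1: derived state 'yes' in Lineage H and Lineage V only — synapomorphy for {Lineage H, Lineage V}.
Only Lineage N and Lineage U show the derived state 'no' for Character 2, supporting them as a clade.
Character 3: derived state 'yes' in Lineage U only — an autapomorphy, so it tells us nothing about relationships among taxa.
Character 4 (derived state 'yes') is unique to Lineage H (autapomorphy; uninformative for grouping).
Character 5 (derived state 'yes') is shared by all ingroup taxa — unites the whole ingroup.
Most parsimonious ingroup topology: ((Lineage N,Lineage U),(Lineage V,Lineage H)).
Lineage V and Lineage H share a more recent common ancestor with each other than either does with Lineage N, so Lineage N is the least closely related of the three.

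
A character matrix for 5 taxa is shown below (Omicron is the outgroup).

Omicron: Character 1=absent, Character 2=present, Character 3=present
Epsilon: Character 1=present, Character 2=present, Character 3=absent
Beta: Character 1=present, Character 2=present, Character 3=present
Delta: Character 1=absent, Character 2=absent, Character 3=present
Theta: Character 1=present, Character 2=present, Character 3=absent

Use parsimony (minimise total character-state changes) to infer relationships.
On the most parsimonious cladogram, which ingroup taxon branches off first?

Character polarity is set by the outgroup: the derived state is whichever differs from the outgroup's state, so for Character 2, Character 3 the derived state is 'absent', and for the remaining characters it is 'present'.
Character 1: derived state 'present' in Beta, Epsilon, and Theta only — synapomorphy for {Beta, Epsilon, Theta}.
Character 2 (derived state 'absent') is unique to Delta (autapomorphy; uninformative for grouping).
Character 3: derived state 'absent' in Epsilon and Theta only — synapomorphy for {Epsilon, Theta}.
Most parsimonious ingroup topology: (((Epsilon,Theta),Beta),Delta).
Delta is sister to the clade containing all other ingroup taxa, so it is the earliest-diverging (most basal) ingroup lineage.

Delta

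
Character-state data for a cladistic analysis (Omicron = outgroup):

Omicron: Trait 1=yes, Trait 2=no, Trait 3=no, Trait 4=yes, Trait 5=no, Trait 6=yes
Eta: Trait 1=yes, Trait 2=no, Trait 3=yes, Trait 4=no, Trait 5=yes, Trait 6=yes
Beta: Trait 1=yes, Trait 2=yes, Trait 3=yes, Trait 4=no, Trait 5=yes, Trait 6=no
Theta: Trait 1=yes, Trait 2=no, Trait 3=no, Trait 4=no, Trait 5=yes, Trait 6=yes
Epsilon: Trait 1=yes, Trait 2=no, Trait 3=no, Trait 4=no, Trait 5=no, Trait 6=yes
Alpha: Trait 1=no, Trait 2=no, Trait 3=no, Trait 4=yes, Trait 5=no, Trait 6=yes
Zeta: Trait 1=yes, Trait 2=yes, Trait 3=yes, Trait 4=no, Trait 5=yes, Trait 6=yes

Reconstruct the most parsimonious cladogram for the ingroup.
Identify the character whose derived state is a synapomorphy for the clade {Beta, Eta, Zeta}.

Trait 3

Character polarity is set by the outgroup: the derived state is whichever differs from the outgroup's state, so for Trait 1, Trait 4, Trait 6 the derived state is 'no', and for the remaining characters it is 'yes'.
Trait 1: derived state 'no' in Alpha only — an autapomorphy, so it tells us nothing about relationships among taxa.
Trait 2: derived state 'yes' in Beta and Zeta only — synapomorphy for {Beta, Zeta}.
Trait 3 (derived state 'yes') is shared by Beta, Eta, and Zeta — a synapomorphy uniting that clade.
Trait 4: derived state 'no' in Beta, Epsilon, Eta, Theta, and Zeta only — synapomorphy for {Beta, Epsilon, Eta, Theta, Zeta}.
Only Beta, Eta, Theta, and Zeta show the derived state 'yes' for Trait 5, supporting them as a clade.
Trait 6 (derived state 'no') is unique to Beta (autapomorphy; uninformative for grouping).
Most parsimonious ingroup topology: ((((Eta,(Beta,Zeta)),Theta),Epsilon),Alpha).
The clade {Beta, Eta, Zeta} is supported by Trait 3: its derived state 'yes' occurs in exactly those taxa and in no other taxon (including the outgroup).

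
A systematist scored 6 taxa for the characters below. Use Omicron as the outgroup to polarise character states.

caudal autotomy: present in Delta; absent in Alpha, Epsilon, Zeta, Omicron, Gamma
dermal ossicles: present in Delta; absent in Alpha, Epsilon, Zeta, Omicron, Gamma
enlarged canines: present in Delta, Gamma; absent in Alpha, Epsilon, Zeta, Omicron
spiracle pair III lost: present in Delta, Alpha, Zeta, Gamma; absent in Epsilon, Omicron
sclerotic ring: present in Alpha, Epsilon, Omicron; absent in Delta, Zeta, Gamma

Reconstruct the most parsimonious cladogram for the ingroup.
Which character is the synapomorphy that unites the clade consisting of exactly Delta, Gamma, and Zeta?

Character polarity is set by the outgroup: the derived state is whichever differs from the outgroup's state, so for sclerotic ring the derived state is 'absent', and for the remaining characters it is 'present'.
caudal autotomy (derived state 'present') is unique to Delta (autapomorphy; uninformative for grouping).
dermal ossicles (derived state 'present') is unique to Delta (autapomorphy; uninformative for grouping).
Only Delta and Gamma show the derived state 'present' for enlarged canines, supporting them as a clade.
Only Alpha, Delta, Gamma, and Zeta show the derived state 'present' for spiracle pair III lost, supporting them as a clade.
Only Delta, Gamma, and Zeta show the derived state 'absent' for sclerotic ring, supporting them as a clade.
Most parsimonious ingroup topology: ((Alpha,((Gamma,Delta),Zeta)),Epsilon).
The clade {Delta, Gamma, Zeta} is supported by sclerotic ring: its derived state 'absent' occurs in exactly those taxa and in no other taxon (including the outgroup).

sclerotic ring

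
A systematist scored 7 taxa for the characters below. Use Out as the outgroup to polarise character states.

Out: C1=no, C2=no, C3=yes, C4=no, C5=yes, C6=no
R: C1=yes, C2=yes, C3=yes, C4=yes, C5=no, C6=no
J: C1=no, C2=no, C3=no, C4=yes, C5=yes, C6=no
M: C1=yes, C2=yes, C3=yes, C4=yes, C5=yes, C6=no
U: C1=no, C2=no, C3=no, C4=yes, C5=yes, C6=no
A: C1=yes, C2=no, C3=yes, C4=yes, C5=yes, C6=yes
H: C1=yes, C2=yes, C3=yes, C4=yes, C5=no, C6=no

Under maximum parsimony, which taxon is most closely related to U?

Character polarity is set by the outgroup: the derived state is whichever differs from the outgroup's state, so for C3, C5 the derived state is 'no', and for the remaining characters it is 'yes'.
C1: derived state 'yes' in A, H, M, and R only — synapomorphy for {A, H, M, R}.
Only H, M, and R show the derived state 'yes' for C2, supporting them as a clade.
C3 (derived state 'no') is shared by J and U — a synapomorphy uniting that clade.
C4 (derived state 'yes') is shared by all ingroup taxa — unites the whole ingroup.
C5: derived state 'no' in H and R only — synapomorphy for {H, R}.
C6: derived state 'yes' in A only — an autapomorphy, so it tells us nothing about relationships among taxa.
Most parsimonious ingroup topology: ((((R,H),M),A),(J,U)).
U and J form a cherry on this tree, so they are sister taxa.

J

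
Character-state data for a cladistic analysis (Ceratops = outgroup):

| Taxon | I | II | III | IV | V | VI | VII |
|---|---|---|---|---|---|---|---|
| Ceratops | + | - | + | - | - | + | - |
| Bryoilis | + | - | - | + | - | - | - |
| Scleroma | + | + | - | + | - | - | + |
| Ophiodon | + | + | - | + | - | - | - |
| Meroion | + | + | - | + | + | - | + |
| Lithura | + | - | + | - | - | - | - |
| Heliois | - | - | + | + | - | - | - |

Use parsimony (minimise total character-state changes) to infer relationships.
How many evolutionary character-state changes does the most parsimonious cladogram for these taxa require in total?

Character polarity is set by the outgroup: the derived state is whichever differs from the outgroup's state, so for I, III, VI the derived state is '-', and for the remaining characters it is '+'.
I: derived state '-' in Heliois only — an autapomorphy, so it tells us nothing about relationships among taxa.
II: derived state '+' in Meroion, Ophiodon, and Scleroma only — synapomorphy for {Meroion, Ophiodon, Scleroma}.
III (derived state '-') is shared by Bryoilis, Meroion, Ophiodon, and Scleroma — a synapomorphy uniting that clade.
Only Bryoilis, Heliois, Meroion, Ophiodon, and Scleroma show the derived state '+' for IV, supporting them as a clade.
V: derived state '+' in Meroion only — an autapomorphy, so it tells us nothing about relationships among taxa.
VI (derived state '-') is shared by all ingroup taxa — unites the whole ingroup.
VII: derived state '+' in Meroion and Scleroma only — synapomorphy for {Meroion, Scleroma}.
Most parsimonious ingroup topology: (((Bryoilis,((Scleroma,Meroion),Ophiodon)),Heliois),Lithura).
Changes per character on this tree: I: 1; II: 1; III: 1; IV: 1; V: 1; VI: 1; VII: 1.
Total = 7.

7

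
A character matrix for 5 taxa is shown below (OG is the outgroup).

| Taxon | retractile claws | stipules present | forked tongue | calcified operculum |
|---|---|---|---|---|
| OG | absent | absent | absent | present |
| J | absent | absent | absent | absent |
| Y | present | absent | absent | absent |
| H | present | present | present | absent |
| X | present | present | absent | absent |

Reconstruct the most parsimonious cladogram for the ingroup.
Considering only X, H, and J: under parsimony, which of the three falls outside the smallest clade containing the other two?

Character polarity is set by the outgroup: the derived state is whichever differs from the outgroup's state, so for calcified operculum the derived state is 'absent', and for the remaining characters it is 'present'.
Only H, X, and Y show the derived state 'present' for retractile claws, supporting them as a clade.
Only H and X show the derived state 'present' for stipules present, supporting them as a clade.
forked tongue: derived state 'present' in H only — an autapomorphy, so it tells us nothing about relationships among taxa.
calcified operculum (derived state 'absent') is shared by all ingroup taxa — unites the whole ingroup.
Most parsimonious ingroup topology: (J,(Y,(H,X))).
X and H share a more recent common ancestor with each other than either does with J, so J is the least closely related of the three.

J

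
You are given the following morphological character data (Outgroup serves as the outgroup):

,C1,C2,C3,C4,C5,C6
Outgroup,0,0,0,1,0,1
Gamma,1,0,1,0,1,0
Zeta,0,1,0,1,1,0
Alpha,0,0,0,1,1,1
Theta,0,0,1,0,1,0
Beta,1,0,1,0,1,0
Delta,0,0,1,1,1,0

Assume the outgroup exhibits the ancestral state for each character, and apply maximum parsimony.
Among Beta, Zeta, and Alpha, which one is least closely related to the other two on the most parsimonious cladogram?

Alpha

Character polarity is set by the outgroup: the derived state is whichever differs from the outgroup's state, so for C4, C6 the derived state is '0', and for the remaining characters it is '1'.
C1 (derived state '1') is shared by Beta and Gamma — a synapomorphy uniting that clade.
C2 (derived state '1') is unique to Zeta (autapomorphy; uninformative for grouping).
C3 (derived state '1') is shared by Beta, Delta, Gamma, and Theta — a synapomorphy uniting that clade.
C4 (derived state '0') is shared by Beta, Gamma, and Theta — a synapomorphy uniting that clade.
C5 (derived state '1') is shared by all ingroup taxa — unites the whole ingroup.
C6 (derived state '0') is shared by Beta, Delta, Gamma, Theta, and Zeta — a synapomorphy uniting that clade.
Most parsimonious ingroup topology: (((((Gamma,Beta),Theta),Delta),Zeta),Alpha).
Beta and Zeta share a more recent common ancestor with each other than either does with Alpha, so Alpha is the least closely related of the three.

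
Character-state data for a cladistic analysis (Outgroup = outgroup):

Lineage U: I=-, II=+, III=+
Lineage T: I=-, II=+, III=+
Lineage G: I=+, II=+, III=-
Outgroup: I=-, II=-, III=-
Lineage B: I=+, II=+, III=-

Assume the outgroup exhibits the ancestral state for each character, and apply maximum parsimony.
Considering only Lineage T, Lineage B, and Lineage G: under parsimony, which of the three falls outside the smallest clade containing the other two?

The outgroup has state '-' for every character, so '+' is the derived state throughout.
I: derived state '+' in Lineage B and Lineage G only — synapomorphy for {Lineage B, Lineage G}.
II (derived state '+') is shared by all ingroup taxa — unites the whole ingroup.
Only Lineage T and Lineage U show the derived state '+' for III, supporting them as a clade.
Most parsimonious ingroup topology: ((Lineage B,Lineage G),(Lineage T,Lineage U)).
Lineage G and Lineage B share a more recent common ancestor with each other than either does with Lineage T, so Lineage T is the least closely related of the three.

Lineage T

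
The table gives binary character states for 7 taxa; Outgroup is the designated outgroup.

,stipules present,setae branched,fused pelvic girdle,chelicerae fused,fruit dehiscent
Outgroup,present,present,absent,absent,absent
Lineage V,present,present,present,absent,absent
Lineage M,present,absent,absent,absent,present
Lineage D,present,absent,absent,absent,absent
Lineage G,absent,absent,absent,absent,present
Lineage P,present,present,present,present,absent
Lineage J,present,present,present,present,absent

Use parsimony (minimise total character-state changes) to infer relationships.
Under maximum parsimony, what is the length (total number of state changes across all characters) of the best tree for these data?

5

Character polarity is set by the outgroup: the derived state is whichever differs from the outgroup's state, so for stipules present, setae branched the derived state is 'absent', and for the remaining characters it is 'present'.
stipules present (derived state 'absent') is unique to Lineage G (autapomorphy; uninformative for grouping).
setae branched (derived state 'absent') is shared by Lineage D, Lineage G, and Lineage M — a synapomorphy uniting that clade.
fused pelvic girdle: derived state 'present' in Lineage J, Lineage P, and Lineage V only — synapomorphy for {Lineage J, Lineage P, Lineage V}.
chelicerae fused: derived state 'present' in Lineage J and Lineage P only — synapomorphy for {Lineage J, Lineage P}.
Only Lineage G and Lineage M show the derived state 'present' for fruit dehiscent, supporting them as a clade.
Most parsimonious ingroup topology: ((Lineage V,(Lineage P,Lineage J)),((Lineage M,Lineage G),Lineage D)).
Changes per character on this tree: stipules present: 1; setae branched: 1; fused pelvic girdle: 1; chelicerae fused: 1; fruit dehiscent: 1.
Total = 5.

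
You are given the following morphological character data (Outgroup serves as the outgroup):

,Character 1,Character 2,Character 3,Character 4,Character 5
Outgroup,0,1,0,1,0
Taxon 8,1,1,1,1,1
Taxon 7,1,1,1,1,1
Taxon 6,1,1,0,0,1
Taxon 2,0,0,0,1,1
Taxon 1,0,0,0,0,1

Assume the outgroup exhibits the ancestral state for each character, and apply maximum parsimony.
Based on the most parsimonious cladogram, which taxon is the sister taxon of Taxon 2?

Taxon 1

Character polarity is set by the outgroup: the derived state is whichever differs from the outgroup's state, so for Character 2, Character 4 the derived state is '0', and for the remaining characters it is '1'.
Character 1 (derived state '1') is shared by Taxon 6, Taxon 7, and Taxon 8 — a synapomorphy uniting that clade.
Only Taxon 1 and Taxon 2 show the derived state '0' for Character 2, supporting them as a clade.
Character 3: derived state '1' in Taxon 7 and Taxon 8 only — synapomorphy for {Taxon 7, Taxon 8}.
Character 4 groups Taxon 1 and Taxon 6, which is incompatible with the clades supported by the remaining characters; treating it as convergent (homoplasy) costs fewer steps than any alternative tree.
All ingroup taxa share the derived state '1' for Character 5; it defines the ingroup but does not resolve relationships within it.
Most parsimonious ingroup topology: (((Taxon 8,Taxon 7),Taxon 6),(Taxon 2,Taxon 1)).
Taxon 2 and Taxon 1 form a cherry on this tree, so they are sister taxa.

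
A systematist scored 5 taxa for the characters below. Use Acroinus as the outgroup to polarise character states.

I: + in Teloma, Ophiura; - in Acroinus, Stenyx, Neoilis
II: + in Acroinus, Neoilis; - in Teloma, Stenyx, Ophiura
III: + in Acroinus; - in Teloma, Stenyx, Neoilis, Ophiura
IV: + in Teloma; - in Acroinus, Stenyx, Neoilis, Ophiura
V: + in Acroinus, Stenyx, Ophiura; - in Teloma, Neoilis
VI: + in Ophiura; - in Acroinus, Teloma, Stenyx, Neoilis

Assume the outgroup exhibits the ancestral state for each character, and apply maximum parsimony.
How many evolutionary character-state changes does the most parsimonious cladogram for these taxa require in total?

7

Character polarity is set by the outgroup: the derived state is whichever differs from the outgroup's state, so for II, III, V the derived state is '-', and for the remaining characters it is '+'.
Only Ophiura and Teloma show the derived state '+' for I, supporting them as a clade.
II: derived state '-' in Ophiura, Stenyx, and Teloma only — synapomorphy for {Ophiura, Stenyx, Teloma}.
III (derived state '-') is shared by all ingroup taxa — unites the whole ingroup.
IV: derived state '+' in Teloma only — an autapomorphy, so it tells us nothing about relationships among taxa.
V groups Neoilis and Teloma, which is incompatible with the clades supported by the remaining characters; treating it as convergent (homoplasy) costs fewer steps than any alternative tree.
VI: derived state '+' in Ophiura only — an autapomorphy, so it tells us nothing about relationships among taxa.
Most parsimonious ingroup topology: (((Teloma,Ophiura),Stenyx),Neoilis).
Changes per character on this tree: I: 1; II: 1; III: 1; IV: 1; V: 2; VI: 1.
Total = 7.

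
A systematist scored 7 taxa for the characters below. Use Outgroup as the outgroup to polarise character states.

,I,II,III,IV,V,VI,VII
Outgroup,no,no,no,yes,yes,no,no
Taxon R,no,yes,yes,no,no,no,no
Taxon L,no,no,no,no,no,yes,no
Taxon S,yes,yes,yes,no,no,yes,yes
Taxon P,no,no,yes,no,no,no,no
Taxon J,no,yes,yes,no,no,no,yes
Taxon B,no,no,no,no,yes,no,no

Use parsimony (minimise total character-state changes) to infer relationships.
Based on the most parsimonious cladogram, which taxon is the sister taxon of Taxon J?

Taxon S

Character polarity is set by the outgroup: the derived state is whichever differs from the outgroup's state, so for IV, V the derived state is 'no', and for the remaining characters it is 'yes'.
I (derived state 'yes') is unique to Taxon S (autapomorphy; uninformative for grouping).
II (derived state 'yes') is shared by Taxon J, Taxon R, and Taxon S — a synapomorphy uniting that clade.
III: derived state 'yes' in Taxon J, Taxon P, Taxon R, and Taxon S only — synapomorphy for {Taxon J, Taxon P, Taxon R, Taxon S}.
All ingroup taxa share the derived state 'no' for IV; it defines the ingroup but does not resolve relationships within it.
Only Taxon J, Taxon L, Taxon P, Taxon R, and Taxon S show the derived state 'no' for V, supporting them as a clade.
VI (state 'yes') occurs in Taxon L and Taxon S but conflicts with the nesting implied by the other characters — most parsimoniously interpreted as homoplasy.
VII: derived state 'yes' in Taxon J and Taxon S only — synapomorphy for {Taxon J, Taxon S}.
Most parsimonious ingroup topology: ((((Taxon R,(Taxon S,Taxon J)),Taxon P),Taxon L),Taxon B).
Taxon J and Taxon S form a cherry on this tree, so they are sister taxa.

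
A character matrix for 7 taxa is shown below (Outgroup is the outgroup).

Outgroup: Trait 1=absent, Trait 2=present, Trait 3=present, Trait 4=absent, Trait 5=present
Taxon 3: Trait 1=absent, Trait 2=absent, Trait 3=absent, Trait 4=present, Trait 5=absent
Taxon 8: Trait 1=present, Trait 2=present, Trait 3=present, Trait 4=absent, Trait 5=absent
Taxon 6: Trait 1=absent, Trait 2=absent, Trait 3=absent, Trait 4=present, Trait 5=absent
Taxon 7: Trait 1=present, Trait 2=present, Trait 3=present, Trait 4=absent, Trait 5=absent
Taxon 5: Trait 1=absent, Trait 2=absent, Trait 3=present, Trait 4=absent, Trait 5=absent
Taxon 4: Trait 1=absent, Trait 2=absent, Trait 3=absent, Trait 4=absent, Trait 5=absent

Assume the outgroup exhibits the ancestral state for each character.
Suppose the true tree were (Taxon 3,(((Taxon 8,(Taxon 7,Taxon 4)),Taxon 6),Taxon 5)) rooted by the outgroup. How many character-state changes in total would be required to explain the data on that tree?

Map each character onto (Taxon 3,(((Taxon 8,(Taxon 7,Taxon 4)),Taxon 6),Taxon 5)) (rooted by Outgroup) and count the minimum state changes it requires (Fitch parsimony):
Trait 1: 2; Trait 2: 3; Trait 3: 3; Trait 4: 2; Trait 5: 1.
Total tree length = 11.

11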